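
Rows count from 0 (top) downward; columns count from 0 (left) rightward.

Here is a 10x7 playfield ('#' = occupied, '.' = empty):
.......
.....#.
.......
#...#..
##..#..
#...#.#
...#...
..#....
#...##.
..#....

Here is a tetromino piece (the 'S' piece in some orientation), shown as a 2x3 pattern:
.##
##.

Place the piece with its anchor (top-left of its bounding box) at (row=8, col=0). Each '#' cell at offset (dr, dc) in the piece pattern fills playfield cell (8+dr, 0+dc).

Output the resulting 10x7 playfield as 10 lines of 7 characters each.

Fill (8+0,0+1) = (8,1)
Fill (8+0,0+2) = (8,2)
Fill (8+1,0+0) = (9,0)
Fill (8+1,0+1) = (9,1)

Answer: .......
.....#.
.......
#...#..
##..#..
#...#.#
...#...
..#....
###.##.
###....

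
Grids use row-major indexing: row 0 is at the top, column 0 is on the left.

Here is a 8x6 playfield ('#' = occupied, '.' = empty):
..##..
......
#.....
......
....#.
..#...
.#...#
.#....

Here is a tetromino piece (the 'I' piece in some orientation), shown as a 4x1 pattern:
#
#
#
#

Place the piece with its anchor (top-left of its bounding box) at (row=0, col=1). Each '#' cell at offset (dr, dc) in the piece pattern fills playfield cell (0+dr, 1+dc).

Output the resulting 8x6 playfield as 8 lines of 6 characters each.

Fill (0+0,1+0) = (0,1)
Fill (0+1,1+0) = (1,1)
Fill (0+2,1+0) = (2,1)
Fill (0+3,1+0) = (3,1)

Answer: .###..
.#....
##....
.#....
....#.
..#...
.#...#
.#....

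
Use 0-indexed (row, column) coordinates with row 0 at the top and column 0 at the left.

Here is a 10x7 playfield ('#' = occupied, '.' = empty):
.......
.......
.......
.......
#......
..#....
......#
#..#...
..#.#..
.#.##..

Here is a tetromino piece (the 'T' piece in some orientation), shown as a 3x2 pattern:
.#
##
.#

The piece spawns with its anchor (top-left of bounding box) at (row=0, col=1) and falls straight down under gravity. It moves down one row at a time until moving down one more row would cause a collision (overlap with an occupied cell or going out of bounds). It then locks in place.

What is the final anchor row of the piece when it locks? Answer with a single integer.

Spawn at (row=0, col=1). Try each row:
  row 0: fits
  row 1: fits
  row 2: fits
  row 3: blocked -> lock at row 2

Answer: 2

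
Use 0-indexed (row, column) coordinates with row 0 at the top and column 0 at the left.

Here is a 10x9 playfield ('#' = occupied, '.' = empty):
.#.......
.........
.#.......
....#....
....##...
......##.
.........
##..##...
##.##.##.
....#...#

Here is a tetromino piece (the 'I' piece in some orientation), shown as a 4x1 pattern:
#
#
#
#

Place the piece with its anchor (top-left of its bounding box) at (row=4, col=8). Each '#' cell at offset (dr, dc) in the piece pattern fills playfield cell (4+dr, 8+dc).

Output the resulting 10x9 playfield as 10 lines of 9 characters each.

Fill (4+0,8+0) = (4,8)
Fill (4+1,8+0) = (5,8)
Fill (4+2,8+0) = (6,8)
Fill (4+3,8+0) = (7,8)

Answer: .#.......
.........
.#.......
....#....
....##..#
......###
........#
##..##..#
##.##.##.
....#...#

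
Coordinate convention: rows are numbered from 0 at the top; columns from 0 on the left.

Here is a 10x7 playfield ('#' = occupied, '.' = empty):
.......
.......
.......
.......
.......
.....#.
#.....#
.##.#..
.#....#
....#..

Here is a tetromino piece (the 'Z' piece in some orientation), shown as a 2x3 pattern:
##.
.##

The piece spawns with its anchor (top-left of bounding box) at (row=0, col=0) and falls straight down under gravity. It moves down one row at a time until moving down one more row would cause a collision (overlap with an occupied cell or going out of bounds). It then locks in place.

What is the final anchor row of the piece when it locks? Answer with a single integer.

Spawn at (row=0, col=0). Try each row:
  row 0: fits
  row 1: fits
  row 2: fits
  row 3: fits
  row 4: fits
  row 5: fits
  row 6: blocked -> lock at row 5

Answer: 5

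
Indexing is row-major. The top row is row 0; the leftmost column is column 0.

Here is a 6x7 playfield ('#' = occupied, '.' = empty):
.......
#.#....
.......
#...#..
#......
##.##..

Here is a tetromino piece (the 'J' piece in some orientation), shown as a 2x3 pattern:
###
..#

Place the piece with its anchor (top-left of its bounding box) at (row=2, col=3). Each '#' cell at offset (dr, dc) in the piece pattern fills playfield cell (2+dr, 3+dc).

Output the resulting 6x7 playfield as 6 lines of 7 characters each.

Fill (2+0,3+0) = (2,3)
Fill (2+0,3+1) = (2,4)
Fill (2+0,3+2) = (2,5)
Fill (2+1,3+2) = (3,5)

Answer: .......
#.#....
...###.
#...##.
#......
##.##..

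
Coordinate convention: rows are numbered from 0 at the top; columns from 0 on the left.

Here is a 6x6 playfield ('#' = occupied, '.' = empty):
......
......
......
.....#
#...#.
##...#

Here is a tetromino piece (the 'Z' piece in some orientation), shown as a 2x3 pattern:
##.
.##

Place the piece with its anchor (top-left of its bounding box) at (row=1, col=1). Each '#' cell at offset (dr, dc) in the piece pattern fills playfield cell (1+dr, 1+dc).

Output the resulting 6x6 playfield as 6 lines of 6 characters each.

Fill (1+0,1+0) = (1,1)
Fill (1+0,1+1) = (1,2)
Fill (1+1,1+1) = (2,2)
Fill (1+1,1+2) = (2,3)

Answer: ......
.##...
..##..
.....#
#...#.
##...#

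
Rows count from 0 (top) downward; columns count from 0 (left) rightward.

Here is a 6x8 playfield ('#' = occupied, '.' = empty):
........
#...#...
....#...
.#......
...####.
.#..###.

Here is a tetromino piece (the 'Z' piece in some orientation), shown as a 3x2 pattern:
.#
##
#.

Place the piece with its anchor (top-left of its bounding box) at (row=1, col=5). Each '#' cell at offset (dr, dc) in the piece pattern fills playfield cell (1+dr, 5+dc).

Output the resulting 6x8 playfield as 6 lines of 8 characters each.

Answer: ........
#...#.#.
....###.
.#...#..
...####.
.#..###.

Derivation:
Fill (1+0,5+1) = (1,6)
Fill (1+1,5+0) = (2,5)
Fill (1+1,5+1) = (2,6)
Fill (1+2,5+0) = (3,5)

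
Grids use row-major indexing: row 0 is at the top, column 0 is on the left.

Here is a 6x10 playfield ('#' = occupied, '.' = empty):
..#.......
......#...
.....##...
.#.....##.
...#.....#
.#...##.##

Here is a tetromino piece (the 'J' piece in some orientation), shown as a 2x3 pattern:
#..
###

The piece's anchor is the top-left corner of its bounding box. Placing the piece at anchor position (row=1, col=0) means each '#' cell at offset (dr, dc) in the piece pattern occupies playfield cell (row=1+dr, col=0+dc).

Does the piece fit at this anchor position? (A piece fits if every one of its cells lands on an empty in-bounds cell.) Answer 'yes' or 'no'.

Check each piece cell at anchor (1, 0):
  offset (0,0) -> (1,0): empty -> OK
  offset (1,0) -> (2,0): empty -> OK
  offset (1,1) -> (2,1): empty -> OK
  offset (1,2) -> (2,2): empty -> OK
All cells valid: yes

Answer: yes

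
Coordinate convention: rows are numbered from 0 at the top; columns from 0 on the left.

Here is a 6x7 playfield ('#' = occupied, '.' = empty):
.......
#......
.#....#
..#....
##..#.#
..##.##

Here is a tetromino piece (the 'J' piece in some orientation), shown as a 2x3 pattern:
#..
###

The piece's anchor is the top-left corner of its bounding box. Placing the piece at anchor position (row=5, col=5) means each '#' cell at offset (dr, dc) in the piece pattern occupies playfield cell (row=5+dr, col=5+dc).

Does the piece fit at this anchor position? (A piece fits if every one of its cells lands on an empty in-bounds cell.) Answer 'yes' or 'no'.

Check each piece cell at anchor (5, 5):
  offset (0,0) -> (5,5): occupied ('#') -> FAIL
  offset (1,0) -> (6,5): out of bounds -> FAIL
  offset (1,1) -> (6,6): out of bounds -> FAIL
  offset (1,2) -> (6,7): out of bounds -> FAIL
All cells valid: no

Answer: no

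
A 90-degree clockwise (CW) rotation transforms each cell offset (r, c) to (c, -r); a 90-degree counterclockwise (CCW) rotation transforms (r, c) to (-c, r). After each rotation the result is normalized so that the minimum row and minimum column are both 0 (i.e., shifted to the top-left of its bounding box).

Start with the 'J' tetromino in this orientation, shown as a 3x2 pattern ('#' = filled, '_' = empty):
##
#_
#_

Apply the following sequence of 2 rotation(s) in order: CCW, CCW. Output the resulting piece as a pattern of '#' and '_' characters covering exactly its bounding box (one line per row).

Start:
##
#_
#_
After rotation 1 (CCW):
#__
###
After rotation 2 (CCW):
_#
_#
##

Answer: _#
_#
##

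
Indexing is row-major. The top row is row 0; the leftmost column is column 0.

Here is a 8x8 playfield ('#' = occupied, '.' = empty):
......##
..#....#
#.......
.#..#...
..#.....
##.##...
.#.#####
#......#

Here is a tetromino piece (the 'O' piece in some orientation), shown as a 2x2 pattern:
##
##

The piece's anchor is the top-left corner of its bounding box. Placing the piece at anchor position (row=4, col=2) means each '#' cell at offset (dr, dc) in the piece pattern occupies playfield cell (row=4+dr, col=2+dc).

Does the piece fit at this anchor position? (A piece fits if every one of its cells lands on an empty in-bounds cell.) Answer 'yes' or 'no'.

Answer: no

Derivation:
Check each piece cell at anchor (4, 2):
  offset (0,0) -> (4,2): occupied ('#') -> FAIL
  offset (0,1) -> (4,3): empty -> OK
  offset (1,0) -> (5,2): empty -> OK
  offset (1,1) -> (5,3): occupied ('#') -> FAIL
All cells valid: no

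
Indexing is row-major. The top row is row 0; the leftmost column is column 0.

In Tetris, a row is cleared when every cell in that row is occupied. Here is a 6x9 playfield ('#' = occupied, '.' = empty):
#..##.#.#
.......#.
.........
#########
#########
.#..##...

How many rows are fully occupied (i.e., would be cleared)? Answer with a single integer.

Check each row:
  row 0: 4 empty cells -> not full
  row 1: 8 empty cells -> not full
  row 2: 9 empty cells -> not full
  row 3: 0 empty cells -> FULL (clear)
  row 4: 0 empty cells -> FULL (clear)
  row 5: 6 empty cells -> not full
Total rows cleared: 2

Answer: 2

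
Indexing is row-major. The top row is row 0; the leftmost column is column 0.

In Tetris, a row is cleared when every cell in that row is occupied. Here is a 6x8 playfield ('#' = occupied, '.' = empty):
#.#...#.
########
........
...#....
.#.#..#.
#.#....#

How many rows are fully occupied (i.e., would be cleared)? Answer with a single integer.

Answer: 1

Derivation:
Check each row:
  row 0: 5 empty cells -> not full
  row 1: 0 empty cells -> FULL (clear)
  row 2: 8 empty cells -> not full
  row 3: 7 empty cells -> not full
  row 4: 5 empty cells -> not full
  row 5: 5 empty cells -> not full
Total rows cleared: 1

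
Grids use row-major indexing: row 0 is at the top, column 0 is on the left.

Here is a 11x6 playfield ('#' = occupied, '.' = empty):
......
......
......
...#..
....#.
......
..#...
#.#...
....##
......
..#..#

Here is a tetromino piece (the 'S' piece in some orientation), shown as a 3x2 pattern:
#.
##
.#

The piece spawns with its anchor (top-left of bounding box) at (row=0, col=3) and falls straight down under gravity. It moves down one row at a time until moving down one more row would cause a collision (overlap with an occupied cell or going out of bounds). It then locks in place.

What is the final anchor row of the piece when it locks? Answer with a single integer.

Spawn at (row=0, col=3). Try each row:
  row 0: fits
  row 1: fits
  row 2: blocked -> lock at row 1

Answer: 1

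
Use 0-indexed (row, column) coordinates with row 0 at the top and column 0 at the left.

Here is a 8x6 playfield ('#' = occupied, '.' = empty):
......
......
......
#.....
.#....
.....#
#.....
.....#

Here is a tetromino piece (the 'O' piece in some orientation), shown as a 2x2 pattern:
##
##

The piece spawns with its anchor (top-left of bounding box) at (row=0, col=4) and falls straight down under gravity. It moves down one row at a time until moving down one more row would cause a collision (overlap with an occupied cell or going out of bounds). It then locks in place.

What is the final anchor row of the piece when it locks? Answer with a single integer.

Spawn at (row=0, col=4). Try each row:
  row 0: fits
  row 1: fits
  row 2: fits
  row 3: fits
  row 4: blocked -> lock at row 3

Answer: 3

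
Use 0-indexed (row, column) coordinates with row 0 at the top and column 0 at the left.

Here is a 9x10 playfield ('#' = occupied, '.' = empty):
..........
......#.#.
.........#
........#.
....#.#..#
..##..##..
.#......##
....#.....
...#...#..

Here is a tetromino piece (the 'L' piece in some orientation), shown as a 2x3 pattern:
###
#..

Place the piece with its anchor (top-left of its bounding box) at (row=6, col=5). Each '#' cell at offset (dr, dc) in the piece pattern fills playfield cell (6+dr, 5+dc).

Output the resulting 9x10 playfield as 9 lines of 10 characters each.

Answer: ..........
......#.#.
.........#
........#.
....#.#..#
..##..##..
.#...#####
....##....
...#...#..

Derivation:
Fill (6+0,5+0) = (6,5)
Fill (6+0,5+1) = (6,6)
Fill (6+0,5+2) = (6,7)
Fill (6+1,5+0) = (7,5)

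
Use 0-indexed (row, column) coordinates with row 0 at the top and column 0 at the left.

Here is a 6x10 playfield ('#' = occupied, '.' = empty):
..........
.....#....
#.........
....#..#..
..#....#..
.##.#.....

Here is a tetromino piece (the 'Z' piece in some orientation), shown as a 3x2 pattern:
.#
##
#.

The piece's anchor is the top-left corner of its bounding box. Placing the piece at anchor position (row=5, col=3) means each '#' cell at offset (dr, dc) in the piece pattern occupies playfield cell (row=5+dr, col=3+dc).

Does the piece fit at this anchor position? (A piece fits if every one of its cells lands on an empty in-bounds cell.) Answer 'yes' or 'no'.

Check each piece cell at anchor (5, 3):
  offset (0,1) -> (5,4): occupied ('#') -> FAIL
  offset (1,0) -> (6,3): out of bounds -> FAIL
  offset (1,1) -> (6,4): out of bounds -> FAIL
  offset (2,0) -> (7,3): out of bounds -> FAIL
All cells valid: no

Answer: no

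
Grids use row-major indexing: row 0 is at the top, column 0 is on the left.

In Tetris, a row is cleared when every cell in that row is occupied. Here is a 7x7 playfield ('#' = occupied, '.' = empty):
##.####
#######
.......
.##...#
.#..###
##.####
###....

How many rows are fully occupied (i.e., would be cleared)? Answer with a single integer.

Answer: 1

Derivation:
Check each row:
  row 0: 1 empty cell -> not full
  row 1: 0 empty cells -> FULL (clear)
  row 2: 7 empty cells -> not full
  row 3: 4 empty cells -> not full
  row 4: 3 empty cells -> not full
  row 5: 1 empty cell -> not full
  row 6: 4 empty cells -> not full
Total rows cleared: 1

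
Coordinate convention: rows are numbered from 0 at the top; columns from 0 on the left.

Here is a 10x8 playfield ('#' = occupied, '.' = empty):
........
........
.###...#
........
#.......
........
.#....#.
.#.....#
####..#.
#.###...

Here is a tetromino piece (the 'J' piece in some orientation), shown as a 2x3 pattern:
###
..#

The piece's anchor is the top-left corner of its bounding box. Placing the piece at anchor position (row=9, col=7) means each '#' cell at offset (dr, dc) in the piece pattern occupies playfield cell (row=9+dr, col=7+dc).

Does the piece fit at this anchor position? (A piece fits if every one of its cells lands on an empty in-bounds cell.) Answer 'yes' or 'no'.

Check each piece cell at anchor (9, 7):
  offset (0,0) -> (9,7): empty -> OK
  offset (0,1) -> (9,8): out of bounds -> FAIL
  offset (0,2) -> (9,9): out of bounds -> FAIL
  offset (1,2) -> (10,9): out of bounds -> FAIL
All cells valid: no

Answer: no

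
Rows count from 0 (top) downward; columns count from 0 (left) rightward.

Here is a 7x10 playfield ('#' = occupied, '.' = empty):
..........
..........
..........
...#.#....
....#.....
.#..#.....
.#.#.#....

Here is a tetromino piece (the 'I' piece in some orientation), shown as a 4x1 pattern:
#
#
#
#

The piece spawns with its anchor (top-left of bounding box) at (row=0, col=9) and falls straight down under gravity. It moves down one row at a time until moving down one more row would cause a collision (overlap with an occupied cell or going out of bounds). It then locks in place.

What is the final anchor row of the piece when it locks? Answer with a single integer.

Answer: 3

Derivation:
Spawn at (row=0, col=9). Try each row:
  row 0: fits
  row 1: fits
  row 2: fits
  row 3: fits
  row 4: blocked -> lock at row 3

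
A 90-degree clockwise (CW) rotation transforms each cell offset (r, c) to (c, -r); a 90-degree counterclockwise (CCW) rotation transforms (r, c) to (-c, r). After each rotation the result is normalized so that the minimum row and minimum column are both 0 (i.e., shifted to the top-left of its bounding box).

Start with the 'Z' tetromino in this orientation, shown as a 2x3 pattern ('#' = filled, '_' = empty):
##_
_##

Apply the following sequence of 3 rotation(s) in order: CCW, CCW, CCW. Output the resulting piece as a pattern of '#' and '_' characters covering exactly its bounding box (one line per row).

Answer: _#
##
#_

Derivation:
Start:
##_
_##
After rotation 1 (CCW):
_#
##
#_
After rotation 2 (CCW):
##_
_##
After rotation 3 (CCW):
_#
##
#_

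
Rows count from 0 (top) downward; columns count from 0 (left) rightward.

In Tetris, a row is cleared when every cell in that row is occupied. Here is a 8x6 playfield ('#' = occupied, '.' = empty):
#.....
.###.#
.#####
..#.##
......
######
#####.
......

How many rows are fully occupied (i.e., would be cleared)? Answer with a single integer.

Check each row:
  row 0: 5 empty cells -> not full
  row 1: 2 empty cells -> not full
  row 2: 1 empty cell -> not full
  row 3: 3 empty cells -> not full
  row 4: 6 empty cells -> not full
  row 5: 0 empty cells -> FULL (clear)
  row 6: 1 empty cell -> not full
  row 7: 6 empty cells -> not full
Total rows cleared: 1

Answer: 1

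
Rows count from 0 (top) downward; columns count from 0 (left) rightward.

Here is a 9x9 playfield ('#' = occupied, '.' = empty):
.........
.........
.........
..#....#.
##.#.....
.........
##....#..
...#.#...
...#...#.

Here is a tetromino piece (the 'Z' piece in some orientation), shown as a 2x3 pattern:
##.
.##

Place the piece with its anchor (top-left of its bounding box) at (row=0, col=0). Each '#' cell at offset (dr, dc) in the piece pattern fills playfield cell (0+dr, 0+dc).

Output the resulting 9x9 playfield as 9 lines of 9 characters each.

Fill (0+0,0+0) = (0,0)
Fill (0+0,0+1) = (0,1)
Fill (0+1,0+1) = (1,1)
Fill (0+1,0+2) = (1,2)

Answer: ##.......
.##......
.........
..#....#.
##.#.....
.........
##....#..
...#.#...
...#...#.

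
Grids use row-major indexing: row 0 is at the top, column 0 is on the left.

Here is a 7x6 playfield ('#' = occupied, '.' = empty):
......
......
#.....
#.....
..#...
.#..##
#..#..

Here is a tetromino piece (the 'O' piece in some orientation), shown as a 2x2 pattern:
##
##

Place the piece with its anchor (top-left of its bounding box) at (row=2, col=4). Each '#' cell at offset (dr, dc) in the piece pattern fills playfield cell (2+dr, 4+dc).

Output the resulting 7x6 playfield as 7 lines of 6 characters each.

Answer: ......
......
#...##
#...##
..#...
.#..##
#..#..

Derivation:
Fill (2+0,4+0) = (2,4)
Fill (2+0,4+1) = (2,5)
Fill (2+1,4+0) = (3,4)
Fill (2+1,4+1) = (3,5)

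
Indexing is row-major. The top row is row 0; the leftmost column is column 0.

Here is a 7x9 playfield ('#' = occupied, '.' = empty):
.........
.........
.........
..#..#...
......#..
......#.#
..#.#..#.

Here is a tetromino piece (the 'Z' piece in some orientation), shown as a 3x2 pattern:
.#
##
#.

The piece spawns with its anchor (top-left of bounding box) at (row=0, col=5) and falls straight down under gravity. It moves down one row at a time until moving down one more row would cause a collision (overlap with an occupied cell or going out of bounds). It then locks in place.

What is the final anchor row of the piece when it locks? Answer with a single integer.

Spawn at (row=0, col=5). Try each row:
  row 0: fits
  row 1: blocked -> lock at row 0

Answer: 0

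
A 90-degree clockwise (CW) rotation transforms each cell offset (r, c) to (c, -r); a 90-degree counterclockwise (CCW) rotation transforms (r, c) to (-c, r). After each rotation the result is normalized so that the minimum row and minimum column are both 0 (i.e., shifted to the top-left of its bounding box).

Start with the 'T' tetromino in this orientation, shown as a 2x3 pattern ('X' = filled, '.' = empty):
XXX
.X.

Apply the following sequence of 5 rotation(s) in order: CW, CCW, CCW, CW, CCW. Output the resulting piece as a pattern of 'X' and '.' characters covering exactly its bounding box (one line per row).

Answer: X.
XX
X.

Derivation:
Start:
XXX
.X.
After rotation 1 (CW):
.X
XX
.X
After rotation 2 (CCW):
XXX
.X.
After rotation 3 (CCW):
X.
XX
X.
After rotation 4 (CW):
XXX
.X.
After rotation 5 (CCW):
X.
XX
X.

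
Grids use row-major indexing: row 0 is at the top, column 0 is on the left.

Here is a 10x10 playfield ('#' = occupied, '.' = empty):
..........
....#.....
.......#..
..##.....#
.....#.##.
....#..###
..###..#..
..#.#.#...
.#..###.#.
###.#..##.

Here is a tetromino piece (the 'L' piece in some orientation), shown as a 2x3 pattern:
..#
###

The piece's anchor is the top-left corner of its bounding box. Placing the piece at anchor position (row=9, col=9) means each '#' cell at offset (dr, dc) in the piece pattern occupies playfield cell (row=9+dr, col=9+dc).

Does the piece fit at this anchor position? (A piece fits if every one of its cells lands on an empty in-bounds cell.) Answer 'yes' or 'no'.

Check each piece cell at anchor (9, 9):
  offset (0,2) -> (9,11): out of bounds -> FAIL
  offset (1,0) -> (10,9): out of bounds -> FAIL
  offset (1,1) -> (10,10): out of bounds -> FAIL
  offset (1,2) -> (10,11): out of bounds -> FAIL
All cells valid: no

Answer: no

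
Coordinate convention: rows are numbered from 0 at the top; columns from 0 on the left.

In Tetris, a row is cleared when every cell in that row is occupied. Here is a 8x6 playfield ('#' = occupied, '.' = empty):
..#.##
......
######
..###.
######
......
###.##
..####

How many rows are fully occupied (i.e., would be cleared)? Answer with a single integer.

Answer: 2

Derivation:
Check each row:
  row 0: 3 empty cells -> not full
  row 1: 6 empty cells -> not full
  row 2: 0 empty cells -> FULL (clear)
  row 3: 3 empty cells -> not full
  row 4: 0 empty cells -> FULL (clear)
  row 5: 6 empty cells -> not full
  row 6: 1 empty cell -> not full
  row 7: 2 empty cells -> not full
Total rows cleared: 2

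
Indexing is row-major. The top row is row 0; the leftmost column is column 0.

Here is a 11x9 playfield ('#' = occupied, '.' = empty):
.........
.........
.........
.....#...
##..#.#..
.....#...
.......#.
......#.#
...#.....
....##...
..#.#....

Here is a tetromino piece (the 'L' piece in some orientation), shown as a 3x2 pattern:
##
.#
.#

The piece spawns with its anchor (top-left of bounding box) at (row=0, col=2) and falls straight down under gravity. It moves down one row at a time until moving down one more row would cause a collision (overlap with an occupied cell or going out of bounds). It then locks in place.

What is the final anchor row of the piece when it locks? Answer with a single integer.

Answer: 5

Derivation:
Spawn at (row=0, col=2). Try each row:
  row 0: fits
  row 1: fits
  row 2: fits
  row 3: fits
  row 4: fits
  row 5: fits
  row 6: blocked -> lock at row 5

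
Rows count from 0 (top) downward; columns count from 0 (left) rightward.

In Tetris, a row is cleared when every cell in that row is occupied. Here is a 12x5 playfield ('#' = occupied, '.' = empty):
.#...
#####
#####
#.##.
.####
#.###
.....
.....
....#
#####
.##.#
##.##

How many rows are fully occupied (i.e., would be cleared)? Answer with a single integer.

Check each row:
  row 0: 4 empty cells -> not full
  row 1: 0 empty cells -> FULL (clear)
  row 2: 0 empty cells -> FULL (clear)
  row 3: 2 empty cells -> not full
  row 4: 1 empty cell -> not full
  row 5: 1 empty cell -> not full
  row 6: 5 empty cells -> not full
  row 7: 5 empty cells -> not full
  row 8: 4 empty cells -> not full
  row 9: 0 empty cells -> FULL (clear)
  row 10: 2 empty cells -> not full
  row 11: 1 empty cell -> not full
Total rows cleared: 3

Answer: 3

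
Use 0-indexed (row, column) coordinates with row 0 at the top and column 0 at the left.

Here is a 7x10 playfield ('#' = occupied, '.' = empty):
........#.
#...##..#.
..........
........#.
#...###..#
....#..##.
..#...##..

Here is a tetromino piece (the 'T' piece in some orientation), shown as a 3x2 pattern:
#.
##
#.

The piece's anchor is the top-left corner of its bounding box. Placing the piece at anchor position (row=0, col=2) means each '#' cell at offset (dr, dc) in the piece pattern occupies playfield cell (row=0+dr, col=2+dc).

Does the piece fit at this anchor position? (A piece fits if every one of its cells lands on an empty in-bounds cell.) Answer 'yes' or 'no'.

Check each piece cell at anchor (0, 2):
  offset (0,0) -> (0,2): empty -> OK
  offset (1,0) -> (1,2): empty -> OK
  offset (1,1) -> (1,3): empty -> OK
  offset (2,0) -> (2,2): empty -> OK
All cells valid: yes

Answer: yes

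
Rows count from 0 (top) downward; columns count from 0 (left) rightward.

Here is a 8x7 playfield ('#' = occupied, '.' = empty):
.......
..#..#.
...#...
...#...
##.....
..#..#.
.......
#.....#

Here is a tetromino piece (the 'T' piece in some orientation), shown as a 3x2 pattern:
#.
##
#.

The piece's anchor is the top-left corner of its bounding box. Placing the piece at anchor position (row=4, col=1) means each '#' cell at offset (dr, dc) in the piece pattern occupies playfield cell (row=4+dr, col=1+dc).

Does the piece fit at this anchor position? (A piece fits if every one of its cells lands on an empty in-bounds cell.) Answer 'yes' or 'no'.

Answer: no

Derivation:
Check each piece cell at anchor (4, 1):
  offset (0,0) -> (4,1): occupied ('#') -> FAIL
  offset (1,0) -> (5,1): empty -> OK
  offset (1,1) -> (5,2): occupied ('#') -> FAIL
  offset (2,0) -> (6,1): empty -> OK
All cells valid: no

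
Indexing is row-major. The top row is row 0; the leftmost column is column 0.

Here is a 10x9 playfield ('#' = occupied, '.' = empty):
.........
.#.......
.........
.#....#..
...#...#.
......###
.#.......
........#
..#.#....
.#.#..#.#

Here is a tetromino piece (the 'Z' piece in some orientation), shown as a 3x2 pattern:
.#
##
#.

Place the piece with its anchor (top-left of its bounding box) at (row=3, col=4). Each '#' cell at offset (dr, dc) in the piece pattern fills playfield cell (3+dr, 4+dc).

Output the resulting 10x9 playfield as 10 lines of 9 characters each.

Answer: .........
.#.......
.........
.#...##..
...###.#.
....#.###
.#.......
........#
..#.#....
.#.#..#.#

Derivation:
Fill (3+0,4+1) = (3,5)
Fill (3+1,4+0) = (4,4)
Fill (3+1,4+1) = (4,5)
Fill (3+2,4+0) = (5,4)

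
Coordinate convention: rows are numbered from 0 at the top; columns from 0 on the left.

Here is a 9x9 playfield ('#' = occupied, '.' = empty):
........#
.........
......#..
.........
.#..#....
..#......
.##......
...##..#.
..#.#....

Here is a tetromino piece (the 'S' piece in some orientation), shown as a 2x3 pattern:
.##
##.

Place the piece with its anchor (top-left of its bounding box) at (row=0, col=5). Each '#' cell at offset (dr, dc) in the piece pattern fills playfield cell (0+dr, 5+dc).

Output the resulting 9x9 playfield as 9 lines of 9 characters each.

Fill (0+0,5+1) = (0,6)
Fill (0+0,5+2) = (0,7)
Fill (0+1,5+0) = (1,5)
Fill (0+1,5+1) = (1,6)

Answer: ......###
.....##..
......#..
.........
.#..#....
..#......
.##......
...##..#.
..#.#....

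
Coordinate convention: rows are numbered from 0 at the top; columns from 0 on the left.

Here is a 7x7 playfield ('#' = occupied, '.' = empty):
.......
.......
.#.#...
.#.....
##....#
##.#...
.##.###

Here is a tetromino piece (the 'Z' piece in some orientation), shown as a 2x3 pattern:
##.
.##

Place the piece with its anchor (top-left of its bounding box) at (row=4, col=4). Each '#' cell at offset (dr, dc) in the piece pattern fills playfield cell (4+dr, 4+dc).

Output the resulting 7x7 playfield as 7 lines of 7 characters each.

Answer: .......
.......
.#.#...
.#.....
##..###
##.#.##
.##.###

Derivation:
Fill (4+0,4+0) = (4,4)
Fill (4+0,4+1) = (4,5)
Fill (4+1,4+1) = (5,5)
Fill (4+1,4+2) = (5,6)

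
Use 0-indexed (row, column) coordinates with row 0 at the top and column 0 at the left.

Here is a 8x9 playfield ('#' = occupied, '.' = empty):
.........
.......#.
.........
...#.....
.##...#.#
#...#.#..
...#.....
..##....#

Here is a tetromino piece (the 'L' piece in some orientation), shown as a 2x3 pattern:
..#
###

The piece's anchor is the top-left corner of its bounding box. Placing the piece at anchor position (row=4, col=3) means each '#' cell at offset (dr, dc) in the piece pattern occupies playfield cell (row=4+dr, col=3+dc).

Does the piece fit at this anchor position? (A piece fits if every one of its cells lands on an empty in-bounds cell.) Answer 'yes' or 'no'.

Check each piece cell at anchor (4, 3):
  offset (0,2) -> (4,5): empty -> OK
  offset (1,0) -> (5,3): empty -> OK
  offset (1,1) -> (5,4): occupied ('#') -> FAIL
  offset (1,2) -> (5,5): empty -> OK
All cells valid: no

Answer: no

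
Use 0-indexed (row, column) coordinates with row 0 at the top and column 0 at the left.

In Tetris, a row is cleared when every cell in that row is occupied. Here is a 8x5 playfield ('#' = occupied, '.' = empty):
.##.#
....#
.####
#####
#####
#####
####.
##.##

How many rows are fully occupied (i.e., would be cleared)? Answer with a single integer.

Check each row:
  row 0: 2 empty cells -> not full
  row 1: 4 empty cells -> not full
  row 2: 1 empty cell -> not full
  row 3: 0 empty cells -> FULL (clear)
  row 4: 0 empty cells -> FULL (clear)
  row 5: 0 empty cells -> FULL (clear)
  row 6: 1 empty cell -> not full
  row 7: 1 empty cell -> not full
Total rows cleared: 3

Answer: 3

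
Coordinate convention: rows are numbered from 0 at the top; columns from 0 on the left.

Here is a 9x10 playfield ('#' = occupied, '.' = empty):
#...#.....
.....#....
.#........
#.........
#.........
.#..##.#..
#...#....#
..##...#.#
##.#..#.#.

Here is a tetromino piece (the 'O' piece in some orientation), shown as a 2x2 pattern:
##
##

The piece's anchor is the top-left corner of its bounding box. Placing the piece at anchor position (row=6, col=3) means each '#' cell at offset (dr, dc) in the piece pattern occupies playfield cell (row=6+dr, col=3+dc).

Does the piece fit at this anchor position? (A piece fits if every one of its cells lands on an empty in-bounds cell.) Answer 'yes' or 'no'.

Answer: no

Derivation:
Check each piece cell at anchor (6, 3):
  offset (0,0) -> (6,3): empty -> OK
  offset (0,1) -> (6,4): occupied ('#') -> FAIL
  offset (1,0) -> (7,3): occupied ('#') -> FAIL
  offset (1,1) -> (7,4): empty -> OK
All cells valid: no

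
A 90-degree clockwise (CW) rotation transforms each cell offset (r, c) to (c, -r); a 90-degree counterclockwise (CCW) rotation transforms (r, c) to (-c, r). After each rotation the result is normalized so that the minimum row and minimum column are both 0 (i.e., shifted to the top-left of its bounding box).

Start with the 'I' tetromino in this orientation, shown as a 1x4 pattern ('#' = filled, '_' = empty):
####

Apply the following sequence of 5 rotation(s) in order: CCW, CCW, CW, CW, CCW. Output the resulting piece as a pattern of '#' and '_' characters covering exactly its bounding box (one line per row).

Answer: #
#
#
#

Derivation:
Start:
####
After rotation 1 (CCW):
#
#
#
#
After rotation 2 (CCW):
####
After rotation 3 (CW):
#
#
#
#
After rotation 4 (CW):
####
After rotation 5 (CCW):
#
#
#
#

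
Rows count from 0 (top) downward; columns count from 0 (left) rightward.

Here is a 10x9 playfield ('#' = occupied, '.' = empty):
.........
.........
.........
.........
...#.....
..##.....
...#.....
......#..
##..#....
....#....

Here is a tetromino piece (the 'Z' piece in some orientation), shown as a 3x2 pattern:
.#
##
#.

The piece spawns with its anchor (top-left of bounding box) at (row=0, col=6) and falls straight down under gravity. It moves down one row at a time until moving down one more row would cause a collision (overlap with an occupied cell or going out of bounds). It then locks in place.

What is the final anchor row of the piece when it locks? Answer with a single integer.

Spawn at (row=0, col=6). Try each row:
  row 0: fits
  row 1: fits
  row 2: fits
  row 3: fits
  row 4: fits
  row 5: blocked -> lock at row 4

Answer: 4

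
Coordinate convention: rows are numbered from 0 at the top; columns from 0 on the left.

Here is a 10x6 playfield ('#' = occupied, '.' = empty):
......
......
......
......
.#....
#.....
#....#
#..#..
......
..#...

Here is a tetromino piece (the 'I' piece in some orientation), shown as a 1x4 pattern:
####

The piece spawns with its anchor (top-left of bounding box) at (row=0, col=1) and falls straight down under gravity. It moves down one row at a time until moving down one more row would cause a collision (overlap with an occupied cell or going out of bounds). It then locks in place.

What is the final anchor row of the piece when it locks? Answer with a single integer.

Spawn at (row=0, col=1). Try each row:
  row 0: fits
  row 1: fits
  row 2: fits
  row 3: fits
  row 4: blocked -> lock at row 3

Answer: 3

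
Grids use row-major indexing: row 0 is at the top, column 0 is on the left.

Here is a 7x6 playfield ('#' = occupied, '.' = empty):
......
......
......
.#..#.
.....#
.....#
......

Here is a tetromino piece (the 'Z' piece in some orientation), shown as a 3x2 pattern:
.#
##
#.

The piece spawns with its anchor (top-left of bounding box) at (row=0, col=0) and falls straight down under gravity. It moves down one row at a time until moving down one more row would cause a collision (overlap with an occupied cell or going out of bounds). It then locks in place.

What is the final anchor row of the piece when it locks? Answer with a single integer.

Spawn at (row=0, col=0). Try each row:
  row 0: fits
  row 1: fits
  row 2: blocked -> lock at row 1

Answer: 1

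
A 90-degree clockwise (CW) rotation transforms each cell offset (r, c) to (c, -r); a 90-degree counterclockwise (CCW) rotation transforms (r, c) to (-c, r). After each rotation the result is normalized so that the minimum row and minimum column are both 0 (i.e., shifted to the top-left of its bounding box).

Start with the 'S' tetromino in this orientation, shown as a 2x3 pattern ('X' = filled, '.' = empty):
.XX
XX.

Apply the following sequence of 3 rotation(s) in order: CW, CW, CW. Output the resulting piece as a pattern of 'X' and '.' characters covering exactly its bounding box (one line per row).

Start:
.XX
XX.
After rotation 1 (CW):
X.
XX
.X
After rotation 2 (CW):
.XX
XX.
After rotation 3 (CW):
X.
XX
.X

Answer: X.
XX
.X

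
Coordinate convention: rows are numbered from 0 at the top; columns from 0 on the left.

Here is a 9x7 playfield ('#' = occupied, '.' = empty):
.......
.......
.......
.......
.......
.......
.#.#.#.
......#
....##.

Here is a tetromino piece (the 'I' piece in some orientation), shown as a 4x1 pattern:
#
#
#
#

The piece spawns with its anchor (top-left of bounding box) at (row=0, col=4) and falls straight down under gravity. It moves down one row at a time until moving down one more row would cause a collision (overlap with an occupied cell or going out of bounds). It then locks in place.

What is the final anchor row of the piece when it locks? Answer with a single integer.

Answer: 4

Derivation:
Spawn at (row=0, col=4). Try each row:
  row 0: fits
  row 1: fits
  row 2: fits
  row 3: fits
  row 4: fits
  row 5: blocked -> lock at row 4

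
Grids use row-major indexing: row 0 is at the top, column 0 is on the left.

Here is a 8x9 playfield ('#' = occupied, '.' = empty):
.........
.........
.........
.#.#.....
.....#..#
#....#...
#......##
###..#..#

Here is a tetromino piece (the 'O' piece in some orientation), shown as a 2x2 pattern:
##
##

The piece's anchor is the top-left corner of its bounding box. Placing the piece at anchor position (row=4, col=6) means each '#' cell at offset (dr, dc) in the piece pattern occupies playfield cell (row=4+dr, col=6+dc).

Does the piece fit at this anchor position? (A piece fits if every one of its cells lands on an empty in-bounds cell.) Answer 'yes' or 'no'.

Check each piece cell at anchor (4, 6):
  offset (0,0) -> (4,6): empty -> OK
  offset (0,1) -> (4,7): empty -> OK
  offset (1,0) -> (5,6): empty -> OK
  offset (1,1) -> (5,7): empty -> OK
All cells valid: yes

Answer: yes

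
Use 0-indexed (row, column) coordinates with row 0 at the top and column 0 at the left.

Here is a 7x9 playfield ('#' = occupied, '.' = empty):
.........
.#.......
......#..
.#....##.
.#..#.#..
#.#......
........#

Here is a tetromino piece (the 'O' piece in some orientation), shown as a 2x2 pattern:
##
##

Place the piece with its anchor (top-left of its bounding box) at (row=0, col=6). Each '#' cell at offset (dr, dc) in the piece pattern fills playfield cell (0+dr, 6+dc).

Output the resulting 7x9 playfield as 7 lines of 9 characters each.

Answer: ......##.
.#....##.
......#..
.#....##.
.#..#.#..
#.#......
........#

Derivation:
Fill (0+0,6+0) = (0,6)
Fill (0+0,6+1) = (0,7)
Fill (0+1,6+0) = (1,6)
Fill (0+1,6+1) = (1,7)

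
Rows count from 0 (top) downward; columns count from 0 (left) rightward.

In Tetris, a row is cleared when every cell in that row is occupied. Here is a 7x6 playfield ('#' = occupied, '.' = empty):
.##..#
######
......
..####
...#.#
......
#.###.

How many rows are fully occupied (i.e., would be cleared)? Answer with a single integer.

Answer: 1

Derivation:
Check each row:
  row 0: 3 empty cells -> not full
  row 1: 0 empty cells -> FULL (clear)
  row 2: 6 empty cells -> not full
  row 3: 2 empty cells -> not full
  row 4: 4 empty cells -> not full
  row 5: 6 empty cells -> not full
  row 6: 2 empty cells -> not full
Total rows cleared: 1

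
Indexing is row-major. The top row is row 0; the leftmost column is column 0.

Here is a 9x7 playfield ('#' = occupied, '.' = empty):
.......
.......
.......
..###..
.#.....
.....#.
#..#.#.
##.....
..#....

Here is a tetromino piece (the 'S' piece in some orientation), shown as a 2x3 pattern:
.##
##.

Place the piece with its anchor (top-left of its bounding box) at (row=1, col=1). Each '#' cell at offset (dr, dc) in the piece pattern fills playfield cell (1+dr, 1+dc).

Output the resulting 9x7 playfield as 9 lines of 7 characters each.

Fill (1+0,1+1) = (1,2)
Fill (1+0,1+2) = (1,3)
Fill (1+1,1+0) = (2,1)
Fill (1+1,1+1) = (2,2)

Answer: .......
..##...
.##....
..###..
.#.....
.....#.
#..#.#.
##.....
..#....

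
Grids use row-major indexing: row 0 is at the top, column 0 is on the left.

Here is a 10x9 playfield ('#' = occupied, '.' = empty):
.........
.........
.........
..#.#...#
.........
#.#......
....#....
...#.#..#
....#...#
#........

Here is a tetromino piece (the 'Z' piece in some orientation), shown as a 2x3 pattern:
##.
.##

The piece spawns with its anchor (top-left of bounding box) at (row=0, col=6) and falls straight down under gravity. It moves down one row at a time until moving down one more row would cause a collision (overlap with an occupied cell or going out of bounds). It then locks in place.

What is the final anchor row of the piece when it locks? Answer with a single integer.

Answer: 1

Derivation:
Spawn at (row=0, col=6). Try each row:
  row 0: fits
  row 1: fits
  row 2: blocked -> lock at row 1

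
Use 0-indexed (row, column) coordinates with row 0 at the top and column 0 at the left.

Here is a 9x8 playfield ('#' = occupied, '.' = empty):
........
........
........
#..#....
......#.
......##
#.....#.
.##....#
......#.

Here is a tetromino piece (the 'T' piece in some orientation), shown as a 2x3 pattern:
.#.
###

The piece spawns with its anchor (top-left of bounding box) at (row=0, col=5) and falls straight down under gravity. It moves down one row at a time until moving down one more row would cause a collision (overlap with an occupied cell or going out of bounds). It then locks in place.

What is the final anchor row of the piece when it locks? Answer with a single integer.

Spawn at (row=0, col=5). Try each row:
  row 0: fits
  row 1: fits
  row 2: fits
  row 3: blocked -> lock at row 2

Answer: 2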